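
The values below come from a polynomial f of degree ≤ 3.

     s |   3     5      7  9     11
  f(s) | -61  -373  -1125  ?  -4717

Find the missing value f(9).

On equispaced nodes a degree-3 polynomial has vanishing fourth forward difference, so
  f(3) - 4·f(5) + 6·f(7) - 4·f(9) + f(11) = 0.
Substituting the known values and solving for f(9):
  -4·f(9) = 10036
  f(9) = -2509.

-2509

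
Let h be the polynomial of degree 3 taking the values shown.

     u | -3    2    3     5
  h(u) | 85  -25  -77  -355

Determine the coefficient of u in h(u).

0

Write h(u) = au^3 + bu^2 + cu + d. Substituting each data point gives a linear system:
  -27a + 9b - 3c + d = 85
  8a + 4b + 2c + d = -25
  27a + 9b + 3c + d = -77
  125a + 25b + 5c + d = -355
Solving the system yields a = -3, b = 1, c = 0, d = -5.
So h(u) = -3u^3 + u^2 - 5.
The coefficient of u is 0.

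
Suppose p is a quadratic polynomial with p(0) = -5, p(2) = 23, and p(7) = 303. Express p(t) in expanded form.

Write p(t) = at^2 + bt + c. Substituting each data point gives a linear system:
  c = -5
  4a + 2b + c = 23
  49a + 7b + c = 303
Solving the system yields a = 6, b = 2, c = -5.
So p(t) = 6t² + 2t - 5.
Check: p(0) = -5. ✓

p(t) = 6t^2 + 2t - 5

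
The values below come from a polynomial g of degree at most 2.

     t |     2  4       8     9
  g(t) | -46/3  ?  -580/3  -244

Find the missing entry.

The 3 known points determine the degree-2 polynomial uniquely.
Write g(t) = at^2 + bt + c. Substituting each data point gives a linear system:
  4a + 2b + c = -46/3
  64a + 8b + c = -580/3
  81a + 9b + c = -244
Solving the system yields a = -3, b = 1/3, c = -4.
So g(t) = -3t² + (1/3)t - 4.
Then g(4) = -152/3.

-152/3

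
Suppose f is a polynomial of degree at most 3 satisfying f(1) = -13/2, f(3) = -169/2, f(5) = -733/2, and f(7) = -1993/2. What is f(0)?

1

Forward differences of the values at u = 1, 3, 5, 7:
  f  : -13/2  -169/2  -733/2  -1993/2
  Δ  : -78  -282  -630
  Δ^2: -204  -348
  Δ^3: -144
The third differences are constant, confirming degree 3.
Interpolating (Newton forward form) and evaluating at u = 0 gives f(0) = 1.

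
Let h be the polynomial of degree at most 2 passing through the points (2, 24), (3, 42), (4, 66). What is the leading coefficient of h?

3

Write h(x) = ax^2 + bx + c. Substituting each data point gives a linear system:
  4a + 2b + c = 24
  9a + 3b + c = 42
  16a + 4b + c = 66
Solving the system yields a = 3, b = 3, c = 6.
So h(x) = 3x² + 3x + 6.
The leading coefficient is 3.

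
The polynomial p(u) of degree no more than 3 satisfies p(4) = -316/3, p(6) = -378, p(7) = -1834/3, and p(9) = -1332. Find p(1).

Write p(u) = au^3 + bu^2 + cu + d. Substituting each data point gives a linear system:
  64a + 16b + 4c + d = -316/3
  216a + 36b + 6c + d = -378
  343a + 49b + 7c + d = -1834/3
  729a + 81b + 9c + d = -1332
Solving the system yields a = -2, b = 5/3, c = -1, d = 0.
So p(u) = -2u³ + (5/3)u² - u.
Then p(1) = -4/3.

-4/3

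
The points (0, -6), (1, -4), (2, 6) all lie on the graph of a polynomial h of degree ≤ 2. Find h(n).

Using the Lagrange interpolation formula with nodes 0, 1, 2:
  L_0(n) = (n - 1)(n - 2) / 2
  L_1(n) = n(n - 2) / -1
  L_2(n) = n(n - 1) / 2
Then h(n) = -6·L_0(n) - 4·L_1(n) + 6·L_2(n).
Expanding and collecting terms gives h(n) = 4n² - 2n - 6.
Check: h(2) = 6. ✓

h(n) = 4n^2 - 2n - 6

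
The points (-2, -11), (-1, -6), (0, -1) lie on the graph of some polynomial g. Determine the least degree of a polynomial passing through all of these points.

1

Forward differences of the values at t = -2, -1, 0:
  g  : -11  -6  -1
  Δ  : 5  5
  Δ^2: 0
The first differences are constant (5) and nonzero, while all higher differences vanish, so the minimal degree is 1.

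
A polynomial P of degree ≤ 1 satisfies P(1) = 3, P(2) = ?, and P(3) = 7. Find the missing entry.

On equispaced nodes a degree-1 polynomial has vanishing second forward difference, so
  P(1) - 2·P(2) + P(3) = 0.
Substituting the known values and solving for P(2):
  -2·P(2) = -10
  P(2) = 5.

5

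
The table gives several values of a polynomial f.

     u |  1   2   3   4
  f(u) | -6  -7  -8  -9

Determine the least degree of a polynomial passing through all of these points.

1

Forward differences of the values at u = 1, 2, 3, 4:
  f  : -6  -7  -8  -9
  Δ  : -1  -1  -1
  Δ^2: 0  0
  Δ^3: 0
The first differences are constant (-1) and nonzero, while all higher differences vanish, so the minimal degree is 1.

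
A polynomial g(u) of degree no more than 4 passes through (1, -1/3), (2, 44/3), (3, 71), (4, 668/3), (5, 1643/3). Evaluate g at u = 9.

Using the Lagrange interpolation formula with nodes 1, 2, 3, 4, 5:
  L_0(u) = (u - 2)(u - 3)(u - 4)(u - 5) / 24
  L_1(u) = (u - 1)(u - 3)(u - 4)(u - 5) / -6
  L_2(u) = (u - 1)(u - 2)(u - 4)(u - 5) / 4
  L_3(u) = (u - 1)(u - 2)(u - 3)(u - 5) / -6
  L_4(u) = (u - 1)(u - 2)(u - 3)(u - 4) / 24
Then g(u) = -1/3·L_0(u) + 44/3·L_1(u) + 71·L_2(u) + 668/3·L_3(u) + 1643/3·L_4(u).
Expanding and collecting terms gives g(u) = u^4 - u^3 + (5/3)u^2 + 2u - 4.
Evaluating at u = 9: g(9) = 5981.

5981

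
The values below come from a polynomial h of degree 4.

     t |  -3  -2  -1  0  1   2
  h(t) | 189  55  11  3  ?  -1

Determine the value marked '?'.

On equispaced nodes a degree-4 polynomial has vanishing fifth forward difference, so
  - h(-3) + 5·h(-2) - 10·h(-1) + 10·h(0) - 5·h(1) + h(2) = 0.
Substituting the known values and solving for h(1):
  -5·h(1) = -5
  h(1) = 1.

1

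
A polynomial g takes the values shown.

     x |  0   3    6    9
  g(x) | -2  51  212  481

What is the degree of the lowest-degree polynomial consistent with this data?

2

Forward differences of the values at x = 0, 3, 6, 9:
  g  : -2  51  212  481
  Δ  : 53  161  269
  Δ^2: 108  108
  Δ^3: 0
The second differences are constant (108) and nonzero, while all higher differences vanish, so the minimal degree is 2.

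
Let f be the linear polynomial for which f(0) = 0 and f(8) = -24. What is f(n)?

f(n) = -3n

Write f(n) = an + b. Substituting each data point gives a linear system:
  b = 0
  8a + b = -24
Solving the system yields a = -3, b = 0.
So f(n) = -3n.
Check: f(8) = -24. ✓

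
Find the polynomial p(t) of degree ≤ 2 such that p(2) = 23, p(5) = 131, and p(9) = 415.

p(t) = 5t^2 + t + 1

Write p(t) = at^2 + bt + c. Substituting each data point gives a linear system:
  4a + 2b + c = 23
  25a + 5b + c = 131
  81a + 9b + c = 415
Solving the system yields a = 5, b = 1, c = 1.
So p(t) = 5t^2 + t + 1.
Check: p(2) = 23. ✓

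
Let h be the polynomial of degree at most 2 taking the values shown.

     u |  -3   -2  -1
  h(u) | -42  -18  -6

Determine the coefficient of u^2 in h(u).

Write h(u) = au^2 + bu + c. Substituting each data point gives a linear system:
  9a - 3b + c = -42
  4a - 2b + c = -18
  a - b + c = -6
Solving the system yields a = -6, b = -6, c = -6.
So h(u) = -6u² - 6u - 6.
The leading coefficient is -6.

-6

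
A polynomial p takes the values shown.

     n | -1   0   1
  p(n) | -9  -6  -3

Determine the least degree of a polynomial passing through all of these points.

Forward differences of the values at n = -1, 0, 1:
  p  : -9  -6  -3
  Δ  : 3  3
  Δ^2: 0
The first differences are constant (3) and nonzero, while all higher differences vanish, so the minimal degree is 1.

1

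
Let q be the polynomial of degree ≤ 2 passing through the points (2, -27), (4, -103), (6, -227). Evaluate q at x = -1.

Write q(x) = ax^2 + bx + c. Substituting each data point gives a linear system:
  4a + 2b + c = -27
  16a + 4b + c = -103
  36a + 6b + c = -227
Solving the system yields a = -6, b = -2, c = 1.
So q(x) = -6x^2 - 2x + 1.
Then q(-1) = -3.

-3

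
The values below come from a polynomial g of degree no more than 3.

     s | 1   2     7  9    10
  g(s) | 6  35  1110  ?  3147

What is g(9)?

2310

The 4 known points determine the degree-3 polynomial uniquely.
Write g(s) = as^3 + bs^2 + cs + d. Substituting each data point gives a linear system:
  a + b + c + d = 6
  8a + 4b + 2c + d = 35
  343a + 49b + 7c + d = 1110
  1000a + 100b + 10c + d = 3147
Solving the system yields a = 3, b = 1, c = 5, d = -3.
So g(s) = 3s³ + s² + 5s - 3.
Then g(9) = 2310.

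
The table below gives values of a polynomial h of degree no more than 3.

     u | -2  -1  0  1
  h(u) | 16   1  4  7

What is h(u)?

h(u) = -3u^3 + 6u + 4

Using the Lagrange interpolation formula with nodes -2, -1, 0, 1:
  L_0(u) = (u + 1)u(u - 1) / -6
  L_1(u) = (u + 2)u(u - 1) / 2
  L_2(u) = (u + 2)(u + 1)(u - 1) / -2
  L_3(u) = (u + 2)(u + 1)u / 6
Then h(u) = 16·L_0(u) + 1·L_1(u) + 4·L_2(u) + 7·L_3(u).
Expanding and collecting terms gives h(u) = -3u^3 + 6u + 4.
Check: h(-1) = 1. ✓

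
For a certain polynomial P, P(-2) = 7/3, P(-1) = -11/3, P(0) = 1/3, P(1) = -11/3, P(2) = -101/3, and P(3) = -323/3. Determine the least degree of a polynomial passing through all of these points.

Forward differences of the values at s = -2, -1, 0, 1, 2, 3:
  P  : 7/3  -11/3  1/3  -11/3  -101/3  -323/3
  Δ  : -6  4  -4  -30  -74
  Δ^2: 10  -8  -26  -44
  Δ^3: -18  -18  -18
  Δ^4: 0  0
  Δ^5: 0
The third differences are constant (-18) and nonzero, while all higher differences vanish, so the minimal degree is 3.

3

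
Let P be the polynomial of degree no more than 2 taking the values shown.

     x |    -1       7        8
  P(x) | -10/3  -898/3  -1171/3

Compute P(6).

Using the Lagrange interpolation formula with nodes -1, 7, 8:
  L_0(x) = (x - 7)(x - 8) / 72
  L_1(x) = (x + 1)(x - 8) / -8
  L_2(x) = (x + 1)(x - 7) / 9
Then P(x) = -10/3·L_0(x) - 898/3·L_1(x) - 1171/3·L_2(x).
Expanding and collecting terms gives P(x) = -6x² - x + 5/3.
Evaluating at x = 6: P(6) = -661/3.

-661/3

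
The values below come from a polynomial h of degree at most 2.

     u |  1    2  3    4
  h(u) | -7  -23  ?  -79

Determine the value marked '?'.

-47

On equispaced nodes a degree-2 polynomial has vanishing third forward difference, so
  - h(1) + 3·h(2) - 3·h(3) + h(4) = 0.
Substituting the known values and solving for h(3):
  -3·h(3) = 141
  h(3) = -47.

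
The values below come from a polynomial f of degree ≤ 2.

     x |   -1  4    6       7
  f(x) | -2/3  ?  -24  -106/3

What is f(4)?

The 3 known points determine the degree-2 polynomial uniquely.
Write f(x) = ax^2 + bx + c. Substituting each data point gives a linear system:
  a - b + c = -2/3
  36a + 6b + c = -24
  49a + 7b + c = -106/3
Solving the system yields a = -1, b = 5/3, c = 2.
So f(x) = -x^2 + (5/3)x + 2.
Then f(4) = -22/3.

-22/3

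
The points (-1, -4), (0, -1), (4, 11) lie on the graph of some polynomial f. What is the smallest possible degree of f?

1

Divided differences on the nodes -1, 0, 4:
  order 0: -4  -1  11
  order 1: 3  3
  order 2: 0
The order-1 divided differences are all 3 (nonzero) and every higher order vanishes, so the data lies on a polynomial of degree exactly 1.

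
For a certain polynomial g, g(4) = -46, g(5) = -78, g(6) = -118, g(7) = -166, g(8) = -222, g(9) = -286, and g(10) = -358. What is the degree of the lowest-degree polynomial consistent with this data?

Forward differences of the values at u = 4, 5, 6, 7, 8, 9, 10:
  g  : -46  -78  -118  -166  -222  -286  -358
  Δ  : -32  -40  -48  -56  -64  -72
  Δ^2: -8  -8  -8  -8  -8
  Δ^3: 0  0  0  0
  Δ^4: 0  0  0
  Δ^5: 0  0
  Δ^6: 0
The second differences are constant (-8) and nonzero, while all higher differences vanish, so the minimal degree is 2.

2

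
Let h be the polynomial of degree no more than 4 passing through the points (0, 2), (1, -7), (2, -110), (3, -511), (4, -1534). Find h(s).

h(s) = -5s^4 - 4s^3 + 2

Write h(s) = as^4 + bs^3 + cs^2 + ds + e. Substituting each data point gives a linear system:
  e = 2
  a + b + c + d + e = -7
  16a + 8b + 4c + 2d + e = -110
  81a + 27b + 9c + 3d + e = -511
  256a + 64b + 16c + 4d + e = -1534
Solving the system yields a = -5, b = -4, c = 0, d = 0, e = 2.
So h(s) = -5s^4 - 4s^3 + 2.
Check: h(3) = -511. ✓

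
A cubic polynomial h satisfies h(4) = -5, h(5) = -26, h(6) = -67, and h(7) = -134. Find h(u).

Write h(u) = au^3 + bu^2 + cu + d. Substituting each data point gives a linear system:
  64a + 16b + 4c + d = -5
  125a + 25b + 5c + d = -26
  216a + 36b + 6c + d = -67
  343a + 49b + 7c + d = -134
Solving the system yields a = -1, b = 5, c = -5, d = -1.
So h(u) = -u³ + 5u² - 5u - 1.
Check: h(6) = -67. ✓

h(u) = -u^3 + 5u^2 - 5u - 1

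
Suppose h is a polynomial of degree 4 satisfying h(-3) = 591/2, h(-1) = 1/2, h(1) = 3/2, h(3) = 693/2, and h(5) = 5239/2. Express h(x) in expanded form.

h(x) = 4x^4 + x^3 - (1/2)x - 3

Using the Lagrange interpolation formula with nodes -3, -1, 1, 3, 5:
  L_0(x) = (x + 1)(x - 1)(x - 3)(x - 5) / 384
  L_1(x) = (x + 3)(x - 1)(x - 3)(x - 5) / -96
  L_2(x) = (x + 3)(x + 1)(x - 3)(x - 5) / 64
  L_3(x) = (x + 3)(x + 1)(x - 1)(x - 5) / -96
  L_4(x) = (x + 3)(x + 1)(x - 1)(x - 3) / 384
Then h(x) = 591/2·L_0(x) + 1/2·L_1(x) + 3/2·L_2(x) + 693/2·L_3(x) + 5239/2·L_4(x).
Expanding and collecting terms gives h(x) = 4x⁴ + x³ - (1/2)x - 3.
Check: h(5) = 5239/2. ✓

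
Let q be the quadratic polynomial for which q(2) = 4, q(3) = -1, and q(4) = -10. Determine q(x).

Using the Lagrange interpolation formula with nodes 2, 3, 4:
  L_0(x) = (x - 3)(x - 4) / 2
  L_1(x) = (x - 2)(x - 4) / -1
  L_2(x) = (x - 2)(x - 3) / 2
Then q(x) = 4·L_0(x) - 1·L_1(x) - 10·L_2(x).
Expanding and collecting terms gives q(x) = -2x^2 + 5x + 2.
Check: q(2) = 4. ✓

q(x) = -2x^2 + 5x + 2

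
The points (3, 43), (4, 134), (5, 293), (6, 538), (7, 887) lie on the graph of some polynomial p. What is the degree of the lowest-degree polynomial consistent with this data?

Forward differences of the values at u = 3, 4, 5, 6, 7:
  p  : 43  134  293  538  887
  Δ  : 91  159  245  349
  Δ^2: 68  86  104
  Δ^3: 18  18
  Δ^4: 0
The third differences are constant (18) and nonzero, while all higher differences vanish, so the minimal degree is 3.

3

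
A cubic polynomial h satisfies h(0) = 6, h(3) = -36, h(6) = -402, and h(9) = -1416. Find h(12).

-3402

Using the Lagrange interpolation formula with nodes 0, 3, 6, 9:
  L_0(t) = (t - 3)(t - 6)(t - 9) / -162
  L_1(t) = t(t - 6)(t - 9) / 54
  L_2(t) = t(t - 3)(t - 9) / -54
  L_3(t) = t(t - 3)(t - 6) / 162
Then h(t) = 6·L_0(t) - 36·L_1(t) - 402·L_2(t) - 1416·L_3(t).
Expanding and collecting terms gives h(t) = -2t^3 + 4t + 6.
Evaluating at t = 12: h(12) = -3402.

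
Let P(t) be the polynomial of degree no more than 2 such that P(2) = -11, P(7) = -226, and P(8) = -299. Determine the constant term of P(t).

Write P(t) = at^2 + bt + c. Substituting each data point gives a linear system:
  4a + 2b + c = -11
  49a + 7b + c = -226
  64a + 8b + c = -299
Solving the system yields a = -5, b = 2, c = 5.
So P(t) = -5t^2 + 2t + 5.
The constant term is 5.

5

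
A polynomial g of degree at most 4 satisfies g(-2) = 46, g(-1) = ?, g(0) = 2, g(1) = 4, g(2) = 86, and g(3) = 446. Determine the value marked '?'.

2

The 5 known points determine the degree-4 polynomial uniquely.
Write g(s) = as^4 + bs^3 + cs^2 + ds + e. Substituting each data point gives a linear system:
  16a - 8b + 4c - 2d + e = 46
  e = 2
  a + b + c + d + e = 4
  16a + 8b + 4c + 2d + e = 86
  81a + 27b + 9c + 3d + e = 446
Solving the system yields a = 5, b = 3, c = -4, d = -2, e = 2.
So g(s) = 5s⁴ + 3s³ - 4s² - 2s + 2.
Then g(-1) = 2.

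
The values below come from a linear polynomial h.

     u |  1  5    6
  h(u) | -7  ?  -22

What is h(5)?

-19

The 2 known points determine the degree-1 polynomial uniquely.
Write h(u) = au + b. Substituting each data point gives a linear system:
  a + b = -7
  6a + b = -22
Solving the system yields a = -3, b = -4.
So h(u) = -3u - 4.
Then h(5) = -19.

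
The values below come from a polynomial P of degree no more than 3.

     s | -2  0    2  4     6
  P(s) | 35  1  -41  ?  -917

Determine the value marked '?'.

-283

The 4 known points determine the degree-3 polynomial uniquely.
Write P(s) = as^3 + bs^2 + cs + d. Substituting each data point gives a linear system:
  -8a + 4b - 2c + d = 35
  d = 1
  8a + 4b + 2c + d = -41
  216a + 36b + 6c + d = -917
Solving the system yields a = -4, b = -1, c = -3, d = 1.
So P(s) = -4s³ - s² - 3s + 1.
Then P(4) = -283.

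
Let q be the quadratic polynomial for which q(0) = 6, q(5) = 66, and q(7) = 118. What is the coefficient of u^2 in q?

2

Write q(u) = au^2 + bu + c. Substituting each data point gives a linear system:
  c = 6
  25a + 5b + c = 66
  49a + 7b + c = 118
Solving the system yields a = 2, b = 2, c = 6.
So q(u) = 2u^2 + 2u + 6.
The leading coefficient is 2.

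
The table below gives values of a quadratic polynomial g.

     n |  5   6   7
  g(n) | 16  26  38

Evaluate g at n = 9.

Using the Lagrange interpolation formula with nodes 5, 6, 7:
  L_0(n) = (n - 6)(n - 7) / 2
  L_1(n) = (n - 5)(n - 7) / -1
  L_2(n) = (n - 5)(n - 6) / 2
Then g(n) = 16·L_0(n) + 26·L_1(n) + 38·L_2(n).
Expanding and collecting terms gives g(n) = n^2 - n - 4.
Evaluating at n = 9: g(9) = 68.

68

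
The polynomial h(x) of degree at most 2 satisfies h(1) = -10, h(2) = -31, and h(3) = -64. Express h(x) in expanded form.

Write h(x) = ax^2 + bx + c. Substituting each data point gives a linear system:
  a + b + c = -10
  4a + 2b + c = -31
  9a + 3b + c = -64
Solving the system yields a = -6, b = -3, c = -1.
So h(x) = -6x^2 - 3x - 1.
Check: h(3) = -64. ✓

h(x) = -6x^2 - 3x - 1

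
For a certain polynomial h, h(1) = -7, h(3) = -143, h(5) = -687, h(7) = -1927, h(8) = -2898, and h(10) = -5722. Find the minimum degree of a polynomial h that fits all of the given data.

3

Divided differences on the nodes 1, 3, 5, 7, 8, 10:
  order 0: -7  -143  -687  -1927  -2898  -5722
  order 1: -68  -272  -620  -971  -1412
  order 2: -51  -87  -117  -147
  order 3: -6  -6  -6
  order 4: 0  0
  order 5: 0
The order-3 divided differences are all -6 (nonzero) and every higher order vanishes, so the data lies on a polynomial of degree exactly 3.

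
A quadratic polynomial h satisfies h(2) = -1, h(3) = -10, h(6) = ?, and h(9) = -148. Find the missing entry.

-61

The 3 known points determine the degree-2 polynomial uniquely.
Write h(x) = ax^2 + bx + c. Substituting each data point gives a linear system:
  4a + 2b + c = -1
  9a + 3b + c = -10
  81a + 9b + c = -148
Solving the system yields a = -2, b = 1, c = 5.
So h(x) = -2x² + x + 5.
Then h(6) = -61.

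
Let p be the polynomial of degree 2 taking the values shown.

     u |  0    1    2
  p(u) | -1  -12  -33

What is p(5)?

-156

Using the Lagrange interpolation formula with nodes 0, 1, 2:
  L_0(u) = (u - 1)(u - 2) / 2
  L_1(u) = u(u - 2) / -1
  L_2(u) = u(u - 1) / 2
Then p(u) = -1·L_0(u) - 12·L_1(u) - 33·L_2(u).
Expanding and collecting terms gives p(u) = -5u^2 - 6u - 1.
Evaluating at u = 5: p(5) = -156.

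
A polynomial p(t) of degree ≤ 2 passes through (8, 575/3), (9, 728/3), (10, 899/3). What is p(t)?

p(t) = 3t^2 - 1/3

Write p(t) = at^2 + bt + c. Substituting each data point gives a linear system:
  64a + 8b + c = 575/3
  81a + 9b + c = 728/3
  100a + 10b + c = 899/3
Solving the system yields a = 3, b = 0, c = -1/3.
So p(t) = 3t^2 - 1/3.
Check: p(10) = 899/3. ✓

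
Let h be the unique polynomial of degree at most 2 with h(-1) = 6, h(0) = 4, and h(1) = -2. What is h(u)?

Write h(u) = au^2 + bu + c. Substituting each data point gives a linear system:
  a - b + c = 6
  c = 4
  a + b + c = -2
Solving the system yields a = -2, b = -4, c = 4.
So h(u) = -2u^2 - 4u + 4.
Check: h(1) = -2. ✓

h(u) = -2u^2 - 4u + 4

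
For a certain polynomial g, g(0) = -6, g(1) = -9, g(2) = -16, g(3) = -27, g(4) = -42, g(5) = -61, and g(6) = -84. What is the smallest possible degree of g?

2

Forward differences of the values at s = 0, 1, 2, 3, 4, 5, 6:
  g  : -6  -9  -16  -27  -42  -61  -84
  Δ  : -3  -7  -11  -15  -19  -23
  Δ^2: -4  -4  -4  -4  -4
  Δ^3: 0  0  0  0
  Δ^4: 0  0  0
  Δ^5: 0  0
  Δ^6: 0
The second differences are constant (-4) and nonzero, while all higher differences vanish, so the minimal degree is 2.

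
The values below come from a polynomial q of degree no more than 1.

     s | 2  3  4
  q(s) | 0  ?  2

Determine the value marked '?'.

On equispaced nodes a degree-1 polynomial has vanishing second forward difference, so
  q(2) - 2·q(3) + q(4) = 0.
Substituting the known values and solving for q(3):
  -2·q(3) = -2
  q(3) = 1.

1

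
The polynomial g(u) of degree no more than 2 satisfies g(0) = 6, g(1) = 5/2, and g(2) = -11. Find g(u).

g(u) = -5u^2 + (3/2)u + 6

Using the Lagrange interpolation formula with nodes 0, 1, 2:
  L_0(u) = (u - 1)(u - 2) / 2
  L_1(u) = u(u - 2) / -1
  L_2(u) = u(u - 1) / 2
Then g(u) = 6·L_0(u) + 5/2·L_1(u) - 11·L_2(u).
Expanding and collecting terms gives g(u) = -5u² + (3/2)u + 6.
Check: g(1) = 5/2. ✓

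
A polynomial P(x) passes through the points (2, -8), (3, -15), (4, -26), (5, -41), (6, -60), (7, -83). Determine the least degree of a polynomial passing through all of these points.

2

Forward differences of the values at x = 2, 3, 4, 5, 6, 7:
  P  : -8  -15  -26  -41  -60  -83
  Δ  : -7  -11  -15  -19  -23
  Δ^2: -4  -4  -4  -4
  Δ^3: 0  0  0
  Δ^4: 0  0
  Δ^5: 0
The second differences are constant (-4) and nonzero, while all higher differences vanish, so the minimal degree is 2.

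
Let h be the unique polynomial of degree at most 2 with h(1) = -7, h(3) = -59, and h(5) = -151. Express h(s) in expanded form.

h(s) = -5s^2 - 6s + 4

Write h(s) = as^2 + bs + c. Substituting each data point gives a linear system:
  a + b + c = -7
  9a + 3b + c = -59
  25a + 5b + c = -151
Solving the system yields a = -5, b = -6, c = 4.
So h(s) = -5s² - 6s + 4.
Check: h(3) = -59. ✓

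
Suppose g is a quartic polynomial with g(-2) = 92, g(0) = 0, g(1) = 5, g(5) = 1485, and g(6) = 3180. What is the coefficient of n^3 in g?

-4

Write g(n) = an^4 + bn^3 + cn^2 + dn + e. Substituting each data point gives a linear system:
  16a - 8b + 4c - 2d + e = 92
  e = 0
  a + b + c + d + e = 5
  625a + 125b + 25c + 5d + e = 1485
  1296a + 216b + 36c + 6d + e = 3180
Solving the system yields a = 3, b = -4, c = 4, d = 2, e = 0.
So g(n) = 3n^4 - 4n^3 + 4n^2 + 2n.
The coefficient of n^3 is -4.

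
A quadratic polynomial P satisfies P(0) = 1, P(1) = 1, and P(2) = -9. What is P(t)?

Using the Lagrange interpolation formula with nodes 0, 1, 2:
  L_0(t) = (t - 1)(t - 2) / 2
  L_1(t) = t(t - 2) / -1
  L_2(t) = t(t - 1) / 2
Then P(t) = 1·L_0(t) + 1·L_1(t) - 9·L_2(t).
Expanding and collecting terms gives P(t) = -5t^2 + 5t + 1.
Check: P(2) = -9. ✓

P(t) = -5t^2 + 5t + 1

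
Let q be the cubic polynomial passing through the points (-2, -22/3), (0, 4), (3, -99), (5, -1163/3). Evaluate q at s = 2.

Write q(s) = as^3 + bs^2 + cs + d. Substituting each data point gives a linear system:
  -8a + 4b - 2c + d = -22/3
  d = 4
  27a + 9b + 3c + d = -99
  125a + 25b + 5c + d = -1163/3
Solving the system yields a = -2, b = -6, c = 5/3, d = 4.
So q(s) = -2s³ - 6s² + (5/3)s + 4.
Then q(2) = -98/3.

-98/3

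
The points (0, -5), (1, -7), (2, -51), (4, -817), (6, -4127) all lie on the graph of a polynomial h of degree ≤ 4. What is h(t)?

Write h(t) = at^4 + bt^3 + ct^2 + dt + e. Substituting each data point gives a linear system:
  e = -5
  a + b + c + d + e = -7
  16a + 8b + 4c + 2d + e = -51
  256a + 64b + 16c + 4d + e = -817
  1296a + 216b + 36c + 6d + e = -4127
Solving the system yields a = -3, b = -2, c = 6, d = -3, e = -5.
So h(t) = -3t^4 - 2t^3 + 6t^2 - 3t - 5.
Check: h(0) = -5. ✓

h(t) = -3t^4 - 2t^3 + 6t^2 - 3t - 5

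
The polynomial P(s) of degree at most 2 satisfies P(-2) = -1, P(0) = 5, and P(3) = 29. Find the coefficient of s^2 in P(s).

Write P(s) = as^2 + bs + c. Substituting each data point gives a linear system:
  4a - 2b + c = -1
  c = 5
  9a + 3b + c = 29
Solving the system yields a = 1, b = 5, c = 5.
So P(s) = s^2 + 5s + 5.
The leading coefficient is 1.

1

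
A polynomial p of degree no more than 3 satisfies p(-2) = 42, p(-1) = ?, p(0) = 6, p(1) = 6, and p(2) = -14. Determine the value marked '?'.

10

On equispaced nodes a degree-3 polynomial has vanishing fourth forward difference, so
  p(-2) - 4·p(-1) + 6·p(0) - 4·p(1) + p(2) = 0.
Substituting the known values and solving for p(-1):
  -4·p(-1) = -40
  p(-1) = 10.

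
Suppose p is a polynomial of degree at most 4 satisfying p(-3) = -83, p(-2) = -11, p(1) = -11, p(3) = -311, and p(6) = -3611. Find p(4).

-839

Write p(s) = as^4 + bs^3 + cs^2 + ds + e. Substituting each data point gives a linear system:
  81a - 27b + 9c - 3d + e = -83
  16a - 8b + 4c - 2d + e = -11
  a + b + c + d + e = -11
  81a + 27b + 9c + 3d + e = -311
  1296a + 216b + 36c + 6d + e = -3611
Solving the system yields a = -2, b = -4, c = -4, d = -2, e = 1.
So p(s) = -2s^4 - 4s^3 - 4s^2 - 2s + 1.
Then p(4) = -839.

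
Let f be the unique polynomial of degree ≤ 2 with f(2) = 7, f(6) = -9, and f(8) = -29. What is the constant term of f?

3

Write f(x) = ax^2 + bx + c. Substituting each data point gives a linear system:
  4a + 2b + c = 7
  36a + 6b + c = -9
  64a + 8b + c = -29
Solving the system yields a = -1, b = 4, c = 3.
So f(x) = -x^2 + 4x + 3.
The constant term is 3.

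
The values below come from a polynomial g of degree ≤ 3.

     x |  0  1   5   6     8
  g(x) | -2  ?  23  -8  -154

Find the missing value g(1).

The 4 known points determine the degree-3 polynomial uniquely.
Write g(x) = ax^3 + bx^2 + cx + d. Substituting each data point gives a linear system:
  d = -2
  125a + 25b + 5c + d = 23
  216a + 36b + 6c + d = -8
  512a + 64b + 8c + d = -154
Solving the system yields a = -1, b = 5, c = 5, d = -2.
So g(x) = -x^3 + 5x^2 + 5x - 2.
Then g(1) = 7.

7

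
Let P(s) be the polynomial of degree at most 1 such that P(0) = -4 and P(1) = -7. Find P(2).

-10

Using the Lagrange interpolation formula with nodes 0, 1:
  L_0(s) = (s - 1) / -1
  L_1(s) = s / 1
Then P(s) = -4·L_0(s) - 7·L_1(s).
Expanding and collecting terms gives P(s) = -3s - 4.
Evaluating at s = 2: P(2) = -10.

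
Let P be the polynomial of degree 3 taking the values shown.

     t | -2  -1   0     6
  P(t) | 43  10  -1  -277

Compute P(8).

-737

Using the Lagrange interpolation formula with nodes -2, -1, 0, 6:
  L_0(t) = (t + 1)t(t - 6) / -16
  L_1(t) = (t + 2)t(t - 6) / 7
  L_2(t) = (t + 2)(t + 1)(t - 6) / -12
  L_3(t) = (t + 2)(t + 1)t / 336
Then P(t) = 43·L_0(t) + 10·L_1(t) - 1·L_2(t) - 277·L_3(t).
Expanding and collecting terms gives P(t) = -2t³ + 5t² - 4t - 1.
Evaluating at t = 8: P(8) = -737.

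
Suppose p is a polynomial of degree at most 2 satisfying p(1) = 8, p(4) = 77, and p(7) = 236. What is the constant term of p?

Write p(n) = an^2 + bn + c. Substituting each data point gives a linear system:
  a + b + c = 8
  16a + 4b + c = 77
  49a + 7b + c = 236
Solving the system yields a = 5, b = -2, c = 5.
So p(n) = 5n^2 - 2n + 5.
The constant term is 5.

5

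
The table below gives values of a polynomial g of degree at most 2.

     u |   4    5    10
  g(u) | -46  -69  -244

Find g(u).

g(u) = -2u^2 - 5u + 6

Write g(u) = au^2 + bu + c. Substituting each data point gives a linear system:
  16a + 4b + c = -46
  25a + 5b + c = -69
  100a + 10b + c = -244
Solving the system yields a = -2, b = -5, c = 6.
So g(u) = -2u^2 - 5u + 6.
Check: g(10) = -244. ✓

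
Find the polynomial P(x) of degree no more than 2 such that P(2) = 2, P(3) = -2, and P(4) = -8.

P(x) = -x^2 + x + 4

Write P(x) = ax^2 + bx + c. Substituting each data point gives a linear system:
  4a + 2b + c = 2
  9a + 3b + c = -2
  16a + 4b + c = -8
Solving the system yields a = -1, b = 1, c = 4.
So P(x) = -x^2 + x + 4.
Check: P(3) = -2. ✓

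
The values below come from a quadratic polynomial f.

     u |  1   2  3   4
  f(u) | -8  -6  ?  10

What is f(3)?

The 3 known points determine the degree-2 polynomial uniquely.
Write f(u) = au^2 + bu + c. Substituting each data point gives a linear system:
  a + b + c = -8
  4a + 2b + c = -6
  16a + 4b + c = 10
Solving the system yields a = 2, b = -4, c = -6.
So f(u) = 2u² - 4u - 6.
Then f(3) = 0.

0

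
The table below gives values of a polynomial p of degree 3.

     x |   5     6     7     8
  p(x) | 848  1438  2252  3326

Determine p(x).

Using the Lagrange interpolation formula with nodes 5, 6, 7, 8:
  L_0(x) = (x - 6)(x - 7)(x - 8) / -6
  L_1(x) = (x - 5)(x - 7)(x - 8) / 2
  L_2(x) = (x - 5)(x - 6)(x - 8) / -2
  L_3(x) = (x - 5)(x - 6)(x - 7) / 6
Then p(x) = 848·L_0(x) + 1438·L_1(x) + 2252·L_2(x) + 3326·L_3(x).
Expanding and collecting terms gives p(x) = 6x^3 + 4x^2 - 2.
Check: p(6) = 1438. ✓

p(x) = 6x^3 + 4x^2 - 2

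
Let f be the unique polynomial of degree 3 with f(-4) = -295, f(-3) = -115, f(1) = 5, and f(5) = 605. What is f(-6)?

Write f(t) = at^3 + bt^2 + ct + d. Substituting each data point gives a linear system:
  -64a + 16b - 4c + d = -295
  -27a + 9b - 3c + d = -115
  a + b + c + d = 5
  125a + 25b + 5c + d = 605
Solving the system yields a = 5, b = 0, c = -5, d = 5.
So f(t) = 5t³ - 5t + 5.
Then f(-6) = -1045.

-1045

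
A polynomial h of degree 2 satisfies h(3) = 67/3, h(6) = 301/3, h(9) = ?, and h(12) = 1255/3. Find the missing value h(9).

On equispaced nodes a degree-2 polynomial has vanishing third forward difference, so
  - h(3) + 3·h(6) - 3·h(9) + h(12) = 0.
Substituting the known values and solving for h(9):
  -3·h(9) = -697
  h(9) = 697/3.

697/3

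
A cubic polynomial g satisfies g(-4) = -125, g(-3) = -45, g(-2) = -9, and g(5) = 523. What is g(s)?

g(s) = 3s^3 + 5s^2 + 4s + 3

Write g(s) = as^3 + bs^2 + cs + d. Substituting each data point gives a linear system:
  -64a + 16b - 4c + d = -125
  -27a + 9b - 3c + d = -45
  -8a + 4b - 2c + d = -9
  125a + 25b + 5c + d = 523
Solving the system yields a = 3, b = 5, c = 4, d = 3.
So g(s) = 3s³ + 5s² + 4s + 3.
Check: g(-2) = -9. ✓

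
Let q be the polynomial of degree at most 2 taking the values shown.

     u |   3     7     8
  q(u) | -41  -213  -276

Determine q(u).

q(u) = -4u^2 - 3u + 4

Using the Lagrange interpolation formula with nodes 3, 7, 8:
  L_0(u) = (u - 7)(u - 8) / 20
  L_1(u) = (u - 3)(u - 8) / -4
  L_2(u) = (u - 3)(u - 7) / 5
Then q(u) = -41·L_0(u) - 213·L_1(u) - 276·L_2(u).
Expanding and collecting terms gives q(u) = -4u^2 - 3u + 4.
Check: q(7) = -213. ✓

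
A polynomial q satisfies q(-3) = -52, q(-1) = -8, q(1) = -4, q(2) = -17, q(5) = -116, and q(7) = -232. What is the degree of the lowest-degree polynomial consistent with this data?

Divided differences on the nodes -3, -1, 1, 2, 5, 7:
  order 0: -52  -8  -4  -17  -116  -232
  order 1: 22  2  -13  -33  -58
  order 2: -5  -5  -5  -5
  order 3: 0  0  0
  order 4: 0  0
  order 5: 0
The order-2 divided differences are all -5 (nonzero) and every higher order vanishes, so the data lies on a polynomial of degree exactly 2.

2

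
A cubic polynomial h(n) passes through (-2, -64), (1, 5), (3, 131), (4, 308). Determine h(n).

h(n) = 5n^3 - 2n^2 + 6n - 4

Write h(n) = an^3 + bn^2 + cn + d. Substituting each data point gives a linear system:
  -8a + 4b - 2c + d = -64
  a + b + c + d = 5
  27a + 9b + 3c + d = 131
  64a + 16b + 4c + d = 308
Solving the system yields a = 5, b = -2, c = 6, d = -4.
So h(n) = 5n^3 - 2n^2 + 6n - 4.
Check: h(4) = 308. ✓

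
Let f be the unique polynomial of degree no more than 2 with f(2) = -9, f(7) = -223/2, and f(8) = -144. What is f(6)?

Using the Lagrange interpolation formula with nodes 2, 7, 8:
  L_0(x) = (x - 7)(x - 8) / 30
  L_1(x) = (x - 2)(x - 8) / -5
  L_2(x) = (x - 2)(x - 7) / 6
Then f(x) = -9·L_0(x) - 223/2·L_1(x) - 144·L_2(x).
Expanding and collecting terms gives f(x) = -2x² - (5/2)x + 4.
Evaluating at x = 6: f(6) = -83.

-83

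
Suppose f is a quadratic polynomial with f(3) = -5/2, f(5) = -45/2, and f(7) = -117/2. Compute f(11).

Forward differences of the values at x = 3, 5, 7:
  f  : -5/2  -45/2  -117/2
  Δ  : -20  -36
  Δ^2: -16
The second differences are constant, confirming degree 2.
Interpolating (Newton forward form) and evaluating at x = 11 gives f(11) = -357/2.

-357/2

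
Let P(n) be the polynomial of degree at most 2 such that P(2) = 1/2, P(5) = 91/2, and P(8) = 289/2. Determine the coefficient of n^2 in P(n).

Write P(n) = an^2 + bn + c. Substituting each data point gives a linear system:
  4a + 2b + c = 1/2
  25a + 5b + c = 91/2
  64a + 8b + c = 289/2
Solving the system yields a = 3, b = -6, c = 1/2.
So P(n) = 3n² - 6n + 1/2.
The leading coefficient is 3.

3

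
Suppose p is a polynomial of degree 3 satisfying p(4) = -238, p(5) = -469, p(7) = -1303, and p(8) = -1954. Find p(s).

p(s) = -4s^3 + 2s^2 - 5s + 6

Write p(s) = as^3 + bs^2 + cs + d. Substituting each data point gives a linear system:
  64a + 16b + 4c + d = -238
  125a + 25b + 5c + d = -469
  343a + 49b + 7c + d = -1303
  512a + 64b + 8c + d = -1954
Solving the system yields a = -4, b = 2, c = -5, d = 6.
So p(s) = -4s³ + 2s² - 5s + 6.
Check: p(5) = -469. ✓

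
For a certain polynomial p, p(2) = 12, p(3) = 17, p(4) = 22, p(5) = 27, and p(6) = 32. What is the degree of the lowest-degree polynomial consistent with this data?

Forward differences of the values at t = 2, 3, 4, 5, 6:
  p  : 12  17  22  27  32
  Δ  : 5  5  5  5
  Δ^2: 0  0  0
  Δ^3: 0  0
  Δ^4: 0
The first differences are constant (5) and nonzero, while all higher differences vanish, so the minimal degree is 1.

1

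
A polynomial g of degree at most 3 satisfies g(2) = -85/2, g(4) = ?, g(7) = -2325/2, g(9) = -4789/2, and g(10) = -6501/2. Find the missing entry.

The 4 known points determine the degree-3 polynomial uniquely.
Write g(u) = au^3 + bu^2 + cu + d. Substituting each data point gives a linear system:
  8a + 4b + 2c + d = -85/2
  343a + 49b + 7c + d = -2325/2
  729a + 81b + 9c + d = -4789/2
  1000a + 100b + 10c + d = -6501/2
Solving the system yields a = -3, b = -2, c = -5, d = -1/2.
So g(u) = -3u³ - 2u² - 5u - 1/2.
Then g(4) = -489/2.

-489/2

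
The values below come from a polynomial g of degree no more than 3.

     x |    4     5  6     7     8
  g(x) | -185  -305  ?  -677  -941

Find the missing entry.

The 4 known points determine the degree-3 polynomial uniquely.
Write g(x) = ax^3 + bx^2 + cx + d. Substituting each data point gives a linear system:
  64a + 16b + 4c + d = -185
  125a + 25b + 5c + d = -305
  343a + 49b + 7c + d = -677
  512a + 64b + 8c + d = -941
Solving the system yields a = -1, b = -6, c = -5, d = -5.
So g(x) = -x^3 - 6x^2 - 5x - 5.
Then g(6) = -467.

-467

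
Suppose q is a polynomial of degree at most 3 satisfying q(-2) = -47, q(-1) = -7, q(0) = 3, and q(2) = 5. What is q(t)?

Write q(t) = at^3 + bt^2 + ct + d. Substituting each data point gives a linear system:
  -8a + 4b - 2c + d = -47
  -a + b - c + d = -7
  d = 3
  8a + 4b + 2c + d = 5
Solving the system yields a = 3, b = -6, c = 1, d = 3.
So q(t) = 3t^3 - 6t^2 + t + 3.
Check: q(0) = 3. ✓

q(t) = 3t^3 - 6t^2 + t + 3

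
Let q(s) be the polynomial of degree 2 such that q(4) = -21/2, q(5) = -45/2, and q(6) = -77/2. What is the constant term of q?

-5/2

Write q(s) = as^2 + bs + c. Substituting each data point gives a linear system:
  16a + 4b + c = -21/2
  25a + 5b + c = -45/2
  36a + 6b + c = -77/2
Solving the system yields a = -2, b = 6, c = -5/2.
So q(s) = -2s² + 6s - 5/2.
The constant term is -5/2.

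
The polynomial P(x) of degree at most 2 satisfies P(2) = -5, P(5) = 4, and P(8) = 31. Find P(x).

P(x) = x^2 - 4x - 1

Using the Lagrange interpolation formula with nodes 2, 5, 8:
  L_0(x) = (x - 5)(x - 8) / 18
  L_1(x) = (x - 2)(x - 8) / -9
  L_2(x) = (x - 2)(x - 5) / 18
Then P(x) = -5·L_0(x) + 4·L_1(x) + 31·L_2(x).
Expanding and collecting terms gives P(x) = x^2 - 4x - 1.
Check: P(8) = 31. ✓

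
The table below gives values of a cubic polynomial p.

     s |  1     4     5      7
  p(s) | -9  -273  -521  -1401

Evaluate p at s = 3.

Using the Lagrange interpolation formula with nodes 1, 4, 5, 7:
  L_0(s) = (s - 4)(s - 5)(s - 7) / -72
  L_1(s) = (s - 1)(s - 5)(s - 7) / 9
  L_2(s) = (s - 1)(s - 4)(s - 7) / -8
  L_3(s) = (s - 1)(s - 4)(s - 5) / 36
Then p(s) = -9·L_0(s) - 273·L_1(s) - 521·L_2(s) - 1401·L_3(s).
Expanding and collecting terms gives p(s) = -4s^3 - 4s - 1.
Evaluating at s = 3: p(3) = -121.

-121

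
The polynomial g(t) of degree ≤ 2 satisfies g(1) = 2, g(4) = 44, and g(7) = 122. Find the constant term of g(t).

-4

Write g(t) = at^2 + bt + c. Substituting each data point gives a linear system:
  a + b + c = 2
  16a + 4b + c = 44
  49a + 7b + c = 122
Solving the system yields a = 2, b = 4, c = -4.
So g(t) = 2t^2 + 4t - 4.
The constant term is -4.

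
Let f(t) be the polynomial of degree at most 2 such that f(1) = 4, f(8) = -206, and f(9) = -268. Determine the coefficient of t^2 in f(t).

-4

Write f(t) = at^2 + bt + c. Substituting each data point gives a linear system:
  a + b + c = 4
  64a + 8b + c = -206
  81a + 9b + c = -268
Solving the system yields a = -4, b = 6, c = 2.
So f(t) = -4t^2 + 6t + 2.
The leading coefficient is -4.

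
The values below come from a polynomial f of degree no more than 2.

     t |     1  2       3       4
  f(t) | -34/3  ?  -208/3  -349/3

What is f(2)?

On equispaced nodes a degree-2 polynomial has vanishing third forward difference, so
  - f(1) + 3·f(2) - 3·f(3) + f(4) = 0.
Substituting the known values and solving for f(2):
  3·f(2) = -103
  f(2) = -103/3.

-103/3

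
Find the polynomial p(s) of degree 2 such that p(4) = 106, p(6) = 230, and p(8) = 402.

p(s) = 6s^2 + 2s + 2

Write p(s) = as^2 + bs + c. Substituting each data point gives a linear system:
  16a + 4b + c = 106
  36a + 6b + c = 230
  64a + 8b + c = 402
Solving the system yields a = 6, b = 2, c = 2.
So p(s) = 6s^2 + 2s + 2.
Check: p(6) = 230. ✓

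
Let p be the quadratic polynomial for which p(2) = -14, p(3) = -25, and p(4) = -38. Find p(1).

-5

Using the Lagrange interpolation formula with nodes 2, 3, 4:
  L_0(s) = (s - 3)(s - 4) / 2
  L_1(s) = (s - 2)(s - 4) / -1
  L_2(s) = (s - 2)(s - 3) / 2
Then p(s) = -14·L_0(s) - 25·L_1(s) - 38·L_2(s).
Expanding and collecting terms gives p(s) = -s² - 6s + 2.
Evaluating at s = 1: p(1) = -5.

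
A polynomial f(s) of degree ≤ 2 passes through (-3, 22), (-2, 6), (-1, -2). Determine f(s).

Write f(s) = as^2 + bs + c. Substituting each data point gives a linear system:
  9a - 3b + c = 22
  4a - 2b + c = 6
  a - b + c = -2
Solving the system yields a = 4, b = 4, c = -2.
So f(s) = 4s² + 4s - 2.
Check: f(-3) = 22. ✓

f(s) = 4s^2 + 4s - 2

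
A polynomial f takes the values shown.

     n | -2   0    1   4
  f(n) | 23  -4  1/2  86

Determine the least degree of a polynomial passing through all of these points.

Divided differences on the nodes -2, 0, 1, 4:
  order 0: 23  -4  1/2  86
  order 1: -27/2  9/2  57/2
  order 2: 6  6
  order 3: 0
The order-2 divided differences are all 6 (nonzero) and every higher order vanishes, so the data lies on a polynomial of degree exactly 2.

2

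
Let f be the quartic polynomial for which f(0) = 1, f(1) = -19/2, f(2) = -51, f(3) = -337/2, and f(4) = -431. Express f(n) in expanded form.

Using the Lagrange interpolation formula with nodes 0, 1, 2, 3, 4:
  L_0(n) = (n - 1)(n - 2)(n - 3)(n - 4) / 24
  L_1(n) = n(n - 2)(n - 3)(n - 4) / -6
  L_2(n) = n(n - 1)(n - 3)(n - 4) / 4
  L_3(n) = n(n - 1)(n - 2)(n - 4) / -6
  L_4(n) = n(n - 1)(n - 2)(n - 3) / 24
Then f(n) = 1·L_0(n) - 19/2·L_1(n) - 51·L_2(n) - 337/2·L_3(n) - 431·L_4(n).
Expanding and collecting terms gives f(n) = -n^4 - (3/2)n^3 - 4n^2 - 4n + 1.
Check: f(1) = -19/2. ✓

f(n) = -n^4 - (3/2)n^3 - 4n^2 - 4n + 1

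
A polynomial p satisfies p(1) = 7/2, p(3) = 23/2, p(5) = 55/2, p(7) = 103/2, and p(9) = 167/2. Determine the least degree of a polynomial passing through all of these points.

Forward differences of the values at x = 1, 3, 5, 7, 9:
  p  : 7/2  23/2  55/2  103/2  167/2
  Δ  : 8  16  24  32
  Δ^2: 8  8  8
  Δ^3: 0  0
  Δ^4: 0
The second differences are constant (8) and nonzero, while all higher differences vanish, so the minimal degree is 2.

2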